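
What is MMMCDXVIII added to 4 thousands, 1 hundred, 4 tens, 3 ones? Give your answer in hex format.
Convert MMMCDXVIII (Roman numeral) → 1000 + 1000 + 1000 + 400 + 10 + 5 + 1 + 1 + 1 = 3418 (decimal)
Convert 4 thousands, 1 hundred, 4 tens, 3 ones (place-value notation) → 4×1000 + 1×100 + 4×10 + 3 = 4143 (decimal)
Compute 3418 + 4143 = 7561
Convert 7561 (decimal) → 7561 = 1×4096 + 13×256 + 8×16 + 9 → 0x1D89 (hexadecimal)
0x1D89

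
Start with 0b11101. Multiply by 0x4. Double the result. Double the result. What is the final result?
Convert 0b11101 (binary) → 16 + 8 + 4 + 1 = 29 (decimal)
Start: 29
Convert 0x4 (hexadecimal) → 4 (decimal)
29 × 4 = 116
116 × 2 = 232
232 × 2 = 464
464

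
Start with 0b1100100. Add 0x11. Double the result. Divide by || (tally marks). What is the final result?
Convert 0b1100100 (binary) → 64 + 32 + 4 = 100 (decimal)
Start: 100
Convert 0x11 (hexadecimal) → 1×16 + 1 = 17 (decimal)
100 + 17 = 117
117 × 2 = 234
Convert || (tally marks) → 2 (decimal)
234 ÷ 2 = 117
117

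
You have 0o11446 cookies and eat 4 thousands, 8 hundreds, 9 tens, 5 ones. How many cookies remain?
Convert 0o11446 (octal) → 1×4096 + 1×512 + 4×64 + 4×8 + 6 = 4902 (decimal)
Convert 4 thousands, 8 hundreds, 9 tens, 5 ones (place-value notation) → 4×1000 + 8×100 + 9×10 + 5 = 4895 (decimal)
Compute 4902 - 4895 = 7
7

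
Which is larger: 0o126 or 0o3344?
Convert 0o126 (octal) → 1×64 + 2×8 + 6 = 86 (decimal)
Convert 0o3344 (octal) → 3×512 + 3×64 + 4×8 + 4 = 1764 (decimal)
Compare 86 vs 1764: larger = 1764
1764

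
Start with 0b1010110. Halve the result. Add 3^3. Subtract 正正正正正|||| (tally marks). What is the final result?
Convert 0b1010110 (binary) → 64 + 16 + 4 + 2 = 86 (decimal)
Start: 86
86 ÷ 2 = 43
Convert 3^3 (power) → 27 (decimal)
43 + 27 = 70
Convert 正正正正正|||| (tally marks) → 5 + 5 + 5 + 5 + 5 + 4 = 29 (decimal)
70 - 29 = 41
41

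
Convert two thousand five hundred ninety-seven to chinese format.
Convert two thousand five hundred ninety-seven (English words) → 2×1000 + 5×100 + 97 = 2597 (decimal)
Convert 2597 (decimal) → 2597 = 2×1000 + 5×100 + 9×10 + 7 → 二千五百九十七 (Chinese numeral)
二千五百九十七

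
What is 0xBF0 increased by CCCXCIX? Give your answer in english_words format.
Convert 0xBF0 (hexadecimal) → 11×256 + 15×16 = 3056 (decimal)
Convert CCCXCIX (Roman numeral) → 100 + 100 + 100 + 90 + 9 = 399 (decimal)
Compute 3056 + 399 = 3455
Convert 3455 (decimal) → 3455 = 3×1000 + 4×100 + 55 → three thousand four hundred fifty-five (English words)
three thousand four hundred fifty-five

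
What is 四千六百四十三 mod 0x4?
Convert 四千六百四十三 (Chinese numeral) → 4×1000 + 6×100 + 4×10 + 3 = 4643 (decimal)
Convert 0x4 (hexadecimal) → 4 (decimal)
Compute 4643 mod 4 = 3
3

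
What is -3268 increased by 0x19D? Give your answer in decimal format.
Convert 0x19D (hexadecimal) → 1×256 + 9×16 + 13 = 413 (decimal)
Compute -3268 + 413 = -2855
-2855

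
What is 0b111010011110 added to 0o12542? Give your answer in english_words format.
Convert 0b111010011110 (binary) → 2048 + 1024 + 512 + 128 + 16 + 8 + 4 + 2 = 3742 (decimal)
Convert 0o12542 (octal) → 1×4096 + 2×512 + 5×64 + 4×8 + 2 = 5474 (decimal)
Compute 3742 + 5474 = 9216
Convert 9216 (decimal) → 9216 = 9×1000 + 2×100 + 16 → nine thousand two hundred sixteen (English words)
nine thousand two hundred sixteen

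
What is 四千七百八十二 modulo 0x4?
Convert 四千七百八十二 (Chinese numeral) → 4×1000 + 7×100 + 8×10 + 2 = 4782 (decimal)
Convert 0x4 (hexadecimal) → 4 (decimal)
Compute 4782 mod 4 = 2
2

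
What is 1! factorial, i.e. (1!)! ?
Convert 1! (factorial) → 1 (decimal)
Compute 1! = 1
1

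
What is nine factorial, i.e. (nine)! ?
Convert nine (English words) → 9 (decimal)
Compute 9! = 362880
362880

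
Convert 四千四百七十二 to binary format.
Convert 四千四百七十二 (Chinese numeral) → 4×1000 + 4×100 + 7×10 + 2 = 4472 (decimal)
Convert 4472 (decimal) → 4472 = 4096 + 256 + 64 + 32 + 16 + 8 → 0b1000101111000 (binary)
0b1000101111000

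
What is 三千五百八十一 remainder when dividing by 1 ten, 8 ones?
Convert 三千五百八十一 (Chinese numeral) → 3×1000 + 5×100 + 8×10 + 1 = 3581 (decimal)
Convert 1 ten, 8 ones (place-value notation) → 1×10 + 8 = 18 (decimal)
Compute 3581 mod 18 = 17
17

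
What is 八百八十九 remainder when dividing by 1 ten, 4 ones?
Convert 八百八十九 (Chinese numeral) → 8×100 + 8×10 + 9 = 889 (decimal)
Convert 1 ten, 4 ones (place-value notation) → 1×10 + 4 = 14 (decimal)
Compute 889 mod 14 = 7
7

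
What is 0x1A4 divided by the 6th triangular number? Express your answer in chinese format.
Convert 0x1A4 (hexadecimal) → 1×256 + 10×16 + 4 = 420 (decimal)
Convert the 6th triangular number (triangular index) → 6×7/2 = 21 (decimal)
Compute 420 ÷ 21 = 20
Convert 20 (decimal) → 20 = 2×10 → 二十 (Chinese numeral)
二十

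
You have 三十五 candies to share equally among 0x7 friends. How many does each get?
Convert 三十五 (Chinese numeral) → 3×10 + 5 = 35 (decimal)
Convert 0x7 (hexadecimal) → 7 (decimal)
Compute 35 ÷ 7 = 5
5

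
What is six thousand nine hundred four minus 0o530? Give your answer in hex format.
Convert six thousand nine hundred four (English words) → 6×1000 + 9×100 + 4 = 6904 (decimal)
Convert 0o530 (octal) → 5×64 + 3×8 = 344 (decimal)
Compute 6904 - 344 = 6560
Convert 6560 (decimal) → 6560 = 1×4096 + 9×256 + 10×16 → 0x19A0 (hexadecimal)
0x19A0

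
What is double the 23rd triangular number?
The 23rd triangular number = 23×24/2 = 276
Compute 276 × 2 = 552
552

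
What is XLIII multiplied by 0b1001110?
Convert XLIII (Roman numeral) → 40 + 1 + 1 + 1 = 43 (decimal)
Convert 0b1001110 (binary) → 64 + 8 + 4 + 2 = 78 (decimal)
Compute 43 × 78 = 3354
3354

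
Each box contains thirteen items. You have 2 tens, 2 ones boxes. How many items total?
Convert thirteen (English words) → 13 (decimal)
Convert 2 tens, 2 ones (place-value notation) → 2×10 + 2 = 22 (decimal)
Compute 13 × 22 = 286
286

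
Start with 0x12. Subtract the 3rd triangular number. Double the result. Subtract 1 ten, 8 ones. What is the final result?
Convert 0x12 (hexadecimal) → 1×16 + 2 = 18 (decimal)
Start: 18
Convert the 3rd triangular number (triangular index) → 3×4/2 = 6 (decimal)
18 - 6 = 12
12 × 2 = 24
Convert 1 ten, 8 ones (place-value notation) → 1×10 + 8 = 18 (decimal)
24 - 18 = 6
6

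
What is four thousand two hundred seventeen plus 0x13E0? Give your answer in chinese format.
Convert four thousand two hundred seventeen (English words) → 4×1000 + 2×100 + 17 = 4217 (decimal)
Convert 0x13E0 (hexadecimal) → 1×4096 + 3×256 + 14×16 = 5088 (decimal)
Compute 4217 + 5088 = 9305
Convert 9305 (decimal) → 9305 = 9×1000 + 3×100 + 5 → 九千三百零五 (Chinese numeral)
九千三百零五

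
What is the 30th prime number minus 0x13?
The 30th prime number = 113
Convert 0x13 (hexadecimal) → 1×16 + 3 = 19 (decimal)
Compute 113 - 19 = 94
94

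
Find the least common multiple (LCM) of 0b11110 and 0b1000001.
Convert 0b11110 (binary) → 16 + 8 + 4 + 2 = 30 (decimal)
Convert 0b1000001 (binary) → 64 + 1 = 65 (decimal)
Compute lcm(30, 65) = 390
390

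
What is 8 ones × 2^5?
Convert 8 ones (place-value notation) → 8 (decimal)
Convert 2^5 (power) → 32 (decimal)
Compute 8 × 32 = 256
256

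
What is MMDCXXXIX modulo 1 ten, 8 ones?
Convert MMDCXXXIX (Roman numeral) → 1000 + 1000 + 500 + 100 + 10 + 10 + 10 + 9 = 2639 (decimal)
Convert 1 ten, 8 ones (place-value notation) → 1×10 + 8 = 18 (decimal)
Compute 2639 mod 18 = 11
11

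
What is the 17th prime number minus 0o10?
The 17th prime number = 59
Convert 0o10 (octal) → 1×8 = 8 (decimal)
Compute 59 - 8 = 51
51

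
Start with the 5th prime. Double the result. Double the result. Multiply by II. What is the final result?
Convert the 5th prime (prime index) → 11 (decimal)
Start: 11
11 × 2 = 22
22 × 2 = 44
Convert II (Roman numeral) → 1 + 1 = 2 (decimal)
44 × 2 = 88
88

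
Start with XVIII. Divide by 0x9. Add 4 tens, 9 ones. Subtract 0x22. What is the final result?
Convert XVIII (Roman numeral) → 10 + 5 + 1 + 1 + 1 = 18 (decimal)
Start: 18
Convert 0x9 (hexadecimal) → 9 (decimal)
18 ÷ 9 = 2
Convert 4 tens, 9 ones (place-value notation) → 4×10 + 9 = 49 (decimal)
2 + 49 = 51
Convert 0x22 (hexadecimal) → 2×16 + 2 = 34 (decimal)
51 - 34 = 17
17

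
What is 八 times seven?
Convert 八 (Chinese numeral) → 8 (decimal)
Convert seven (English words) → 7 (decimal)
Compute 8 × 7 = 56
56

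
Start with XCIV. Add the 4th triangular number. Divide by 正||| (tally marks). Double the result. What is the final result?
Convert XCIV (Roman numeral) → 90 + 4 = 94 (decimal)
Start: 94
Convert the 4th triangular number (triangular index) → 4×5/2 = 10 (decimal)
94 + 10 = 104
Convert 正||| (tally marks) → 5 + 3 = 8 (decimal)
104 ÷ 8 = 13
13 × 2 = 26
26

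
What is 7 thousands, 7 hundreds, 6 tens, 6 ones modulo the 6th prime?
Convert 7 thousands, 7 hundreds, 6 tens, 6 ones (place-value notation) → 7×1000 + 7×100 + 6×10 + 6 = 7766 (decimal)
Convert the 6th prime (prime index) → 13 (decimal)
Compute 7766 mod 13 = 5
5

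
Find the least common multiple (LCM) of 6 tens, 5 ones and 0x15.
Convert 6 tens, 5 ones (place-value notation) → 6×10 + 5 = 65 (decimal)
Convert 0x15 (hexadecimal) → 1×16 + 5 = 21 (decimal)
Compute lcm(65, 21) = 1365
1365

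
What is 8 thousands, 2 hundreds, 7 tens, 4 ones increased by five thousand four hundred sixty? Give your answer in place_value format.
Convert 8 thousands, 2 hundreds, 7 tens, 4 ones (place-value notation) → 8×1000 + 2×100 + 7×10 + 4 = 8274 (decimal)
Convert five thousand four hundred sixty (English words) → 5×1000 + 4×100 + 60 = 5460 (decimal)
Compute 8274 + 5460 = 13734
Convert 13734 (decimal) → 13734 = 13×1000 + 7×100 + 3×10 + 4 → 13 thousands, 7 hundreds, 3 tens, 4 ones (place-value notation)
13 thousands, 7 hundreds, 3 tens, 4 ones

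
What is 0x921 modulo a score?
Convert 0x921 (hexadecimal) → 9×256 + 2×16 + 1 = 2337 (decimal)
Convert a score (colloquial) → 20 (decimal)
Compute 2337 mod 20 = 17
17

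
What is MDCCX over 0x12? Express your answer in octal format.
Convert MDCCX (Roman numeral) → 1000 + 500 + 100 + 100 + 10 = 1710 (decimal)
Convert 0x12 (hexadecimal) → 1×16 + 2 = 18 (decimal)
Compute 1710 ÷ 18 = 95
Convert 95 (decimal) → 95 = 1×64 + 3×8 + 7 → 0o137 (octal)
0o137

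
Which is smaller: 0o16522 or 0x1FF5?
Convert 0o16522 (octal) → 1×4096 + 6×512 + 5×64 + 2×8 + 2 = 7506 (decimal)
Convert 0x1FF5 (hexadecimal) → 1×4096 + 15×256 + 15×16 + 5 = 8181 (decimal)
Compare 7506 vs 8181: smaller = 7506
7506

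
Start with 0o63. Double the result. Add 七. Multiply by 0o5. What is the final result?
Convert 0o63 (octal) → 6×8 + 3 = 51 (decimal)
Start: 51
51 × 2 = 102
Convert 七 (Chinese numeral) → 7 (decimal)
102 + 7 = 109
Convert 0o5 (octal) → 5 (decimal)
109 × 5 = 545
545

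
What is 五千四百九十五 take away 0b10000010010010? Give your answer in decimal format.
Convert 五千四百九十五 (Chinese numeral) → 5×1000 + 4×100 + 9×10 + 5 = 5495 (decimal)
Convert 0b10000010010010 (binary) → 8192 + 128 + 16 + 2 = 8338 (decimal)
Compute 5495 - 8338 = -2843
-2843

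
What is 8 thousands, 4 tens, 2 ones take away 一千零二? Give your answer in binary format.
Convert 8 thousands, 4 tens, 2 ones (place-value notation) → 8×1000 + 4×10 + 2 = 8042 (decimal)
Convert 一千零二 (Chinese numeral) → 1×1000 + 2 = 1002 (decimal)
Compute 8042 - 1002 = 7040
Convert 7040 (decimal) → 7040 = 4096 + 2048 + 512 + 256 + 128 → 0b1101110000000 (binary)
0b1101110000000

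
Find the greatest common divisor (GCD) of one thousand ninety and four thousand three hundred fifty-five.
Convert one thousand ninety (English words) → 1×1000 + 90 = 1090 (decimal)
Convert four thousand three hundred fifty-five (English words) → 4×1000 + 3×100 + 55 = 4355 (decimal)
Compute gcd(1090, 4355) = 5
5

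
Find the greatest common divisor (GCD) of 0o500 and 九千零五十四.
Convert 0o500 (octal) → 5×64 = 320 (decimal)
Convert 九千零五十四 (Chinese numeral) → 9×1000 + 5×10 + 4 = 9054 (decimal)
Compute gcd(320, 9054) = 2
2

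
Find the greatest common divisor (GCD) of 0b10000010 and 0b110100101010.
Convert 0b10000010 (binary) → 128 + 2 = 130 (decimal)
Convert 0b110100101010 (binary) → 2048 + 1024 + 256 + 32 + 8 + 2 = 3370 (decimal)
Compute gcd(130, 3370) = 10
10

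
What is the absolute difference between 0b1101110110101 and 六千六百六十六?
Convert 0b1101110110101 (binary) → 4096 + 2048 + 512 + 256 + 128 + 32 + 16 + 4 + 1 = 7093 (decimal)
Convert 六千六百六十六 (Chinese numeral) → 6×1000 + 6×100 + 6×10 + 6 = 6666 (decimal)
Compute |7093 - 6666| = 427
427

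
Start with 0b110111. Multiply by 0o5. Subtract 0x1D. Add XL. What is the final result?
Convert 0b110111 (binary) → 32 + 16 + 4 + 2 + 1 = 55 (decimal)
Start: 55
Convert 0o5 (octal) → 5 (decimal)
55 × 5 = 275
Convert 0x1D (hexadecimal) → 1×16 + 13 = 29 (decimal)
275 - 29 = 246
Convert XL (Roman numeral) → 40 (decimal)
246 + 40 = 286
286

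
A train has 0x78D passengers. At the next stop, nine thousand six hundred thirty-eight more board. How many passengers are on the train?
Convert 0x78D (hexadecimal) → 7×256 + 8×16 + 13 = 1933 (decimal)
Convert nine thousand six hundred thirty-eight (English words) → 9×1000 + 6×100 + 38 = 9638 (decimal)
Compute 1933 + 9638 = 11571
11571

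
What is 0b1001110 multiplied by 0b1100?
Convert 0b1001110 (binary) → 64 + 8 + 4 + 2 = 78 (decimal)
Convert 0b1100 (binary) → 8 + 4 = 12 (decimal)
Compute 78 × 12 = 936
936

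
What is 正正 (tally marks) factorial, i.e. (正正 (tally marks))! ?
Convert 正正 (tally marks) → 5 + 5 = 10 (decimal)
Compute 10! = 3628800
3628800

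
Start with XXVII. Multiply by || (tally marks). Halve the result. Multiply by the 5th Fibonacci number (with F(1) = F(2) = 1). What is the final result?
Convert XXVII (Roman numeral) → 10 + 10 + 5 + 1 + 1 = 27 (decimal)
Start: 27
Convert || (tally marks) → 2 (decimal)
27 × 2 = 54
54 ÷ 2 = 27
Convert the 5th Fibonacci number (with F(1) = F(2) = 1) (Fibonacci index) → 1, 1, 2, 3, 5 → 5 (decimal)
27 × 5 = 135
135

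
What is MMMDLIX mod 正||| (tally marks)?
Convert MMMDLIX (Roman numeral) → 1000 + 1000 + 1000 + 500 + 50 + 9 = 3559 (decimal)
Convert 正||| (tally marks) → 5 + 3 = 8 (decimal)
Compute 3559 mod 8 = 7
7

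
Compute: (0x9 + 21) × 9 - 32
Convert 0x9 (hexadecimal) → 9 (decimal)
Expression in decimal: (9 + 21) × 9 - 32
Parentheses first: 9 + 21 = 30
Multiply: 30 × 9 = 270
Subtract: 270 - 32 = 238
238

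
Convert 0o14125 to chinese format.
Convert 0o14125 (octal) → 1×4096 + 4×512 + 1×64 + 2×8 + 5 = 6229 (decimal)
Convert 6229 (decimal) → 6229 = 6×1000 + 2×100 + 2×10 + 9 → 六千二百二十九 (Chinese numeral)
六千二百二十九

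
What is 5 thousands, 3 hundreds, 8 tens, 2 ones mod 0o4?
Convert 5 thousands, 3 hundreds, 8 tens, 2 ones (place-value notation) → 5×1000 + 3×100 + 8×10 + 2 = 5382 (decimal)
Convert 0o4 (octal) → 4 (decimal)
Compute 5382 mod 4 = 2
2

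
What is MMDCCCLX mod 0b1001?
Convert MMDCCCLX (Roman numeral) → 1000 + 1000 + 500 + 100 + 100 + 100 + 50 + 10 = 2860 (decimal)
Convert 0b1001 (binary) → 8 + 1 = 9 (decimal)
Compute 2860 mod 9 = 7
7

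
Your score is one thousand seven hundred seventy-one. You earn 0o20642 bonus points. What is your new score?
Convert one thousand seven hundred seventy-one (English words) → 1×1000 + 7×100 + 71 = 1771 (decimal)
Convert 0o20642 (octal) → 2×4096 + 6×64 + 4×8 + 2 = 8610 (decimal)
Compute 1771 + 8610 = 10381
10381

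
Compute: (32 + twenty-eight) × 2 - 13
Convert twenty-eight (English words) → 28 (decimal)
Expression in decimal: (32 + 28) × 2 - 13
Parentheses first: 32 + 28 = 60
Multiply: 60 × 2 = 120
Subtract: 120 - 13 = 107
107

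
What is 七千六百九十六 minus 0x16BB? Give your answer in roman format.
Convert 七千六百九十六 (Chinese numeral) → 7×1000 + 6×100 + 9×10 + 6 = 7696 (decimal)
Convert 0x16BB (hexadecimal) → 1×4096 + 6×256 + 11×16 + 11 = 5819 (decimal)
Compute 7696 - 5819 = 1877
Convert 1877 (decimal) → 1877 = 1000 + 500 + 100 + 100 + 100 + 50 + 10 + 10 + 5 + 1 + 1 → MDCCCLXXVII (Roman numeral)
MDCCCLXXVII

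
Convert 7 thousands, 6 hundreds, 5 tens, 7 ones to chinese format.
Convert 7 thousands, 6 hundreds, 5 tens, 7 ones (place-value notation) → 7×1000 + 6×100 + 5×10 + 7 = 7657 (decimal)
Convert 7657 (decimal) → 7657 = 7×1000 + 6×100 + 5×10 + 7 → 七千六百五十七 (Chinese numeral)
七千六百五十七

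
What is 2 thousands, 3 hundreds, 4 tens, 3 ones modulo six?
Convert 2 thousands, 3 hundreds, 4 tens, 3 ones (place-value notation) → 2×1000 + 3×100 + 4×10 + 3 = 2343 (decimal)
Convert six (English words) → 6 (decimal)
Compute 2343 mod 6 = 3
3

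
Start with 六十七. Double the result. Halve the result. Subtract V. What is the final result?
Convert 六十七 (Chinese numeral) → 6×10 + 7 = 67 (decimal)
Start: 67
67 × 2 = 134
134 ÷ 2 = 67
Convert V (Roman numeral) → 5 (decimal)
67 - 5 = 62
62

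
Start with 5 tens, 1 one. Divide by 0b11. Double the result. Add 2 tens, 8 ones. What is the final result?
Convert 5 tens, 1 one (place-value notation) → 5×10 + 1 = 51 (decimal)
Start: 51
Convert 0b11 (binary) → 2 + 1 = 3 (decimal)
51 ÷ 3 = 17
17 × 2 = 34
Convert 2 tens, 8 ones (place-value notation) → 2×10 + 8 = 28 (decimal)
34 + 28 = 62
62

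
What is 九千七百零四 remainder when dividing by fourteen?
Convert 九千七百零四 (Chinese numeral) → 9×1000 + 7×100 + 4 = 9704 (decimal)
Convert fourteen (English words) → 14 (decimal)
Compute 9704 mod 14 = 2
2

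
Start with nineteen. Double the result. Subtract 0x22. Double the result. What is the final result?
Convert nineteen (English words) → 19 (decimal)
Start: 19
19 × 2 = 38
Convert 0x22 (hexadecimal) → 2×16 + 2 = 34 (decimal)
38 - 34 = 4
4 × 2 = 8
8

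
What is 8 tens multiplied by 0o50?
Convert 8 tens (place-value notation) → 8×10 = 80 (decimal)
Convert 0o50 (octal) → 5×8 = 40 (decimal)
Compute 80 × 40 = 3200
3200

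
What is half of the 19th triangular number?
The 19th triangular number = 19×20/2 = 190
Compute 190 ÷ 2 = 95
95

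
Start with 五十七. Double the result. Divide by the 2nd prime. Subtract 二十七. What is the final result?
Convert 五十七 (Chinese numeral) → 5×10 + 7 = 57 (decimal)
Start: 57
57 × 2 = 114
Convert the 2nd prime (prime index) → 3 (decimal)
114 ÷ 3 = 38
Convert 二十七 (Chinese numeral) → 2×10 + 7 = 27 (decimal)
38 - 27 = 11
11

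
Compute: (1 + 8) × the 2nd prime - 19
Convert the 2nd prime (prime index) → 3 (decimal)
Expression in decimal: (1 + 8) × 3 - 19
Parentheses first: 1 + 8 = 9
Multiply: 9 × 3 = 27
Subtract: 27 - 19 = 8
8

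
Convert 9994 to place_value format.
Convert 9994 (decimal) → 9994 = 9×1000 + 9×100 + 9×10 + 4 → 9 thousands, 9 hundreds, 9 tens, 4 ones (place-value notation)
9 thousands, 9 hundreds, 9 tens, 4 ones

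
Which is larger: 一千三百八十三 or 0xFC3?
Convert 一千三百八十三 (Chinese numeral) → 1×1000 + 3×100 + 8×10 + 3 = 1383 (decimal)
Convert 0xFC3 (hexadecimal) → 15×256 + 12×16 + 3 = 4035 (decimal)
Compare 1383 vs 4035: larger = 4035
4035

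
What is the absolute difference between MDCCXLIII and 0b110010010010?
Convert MDCCXLIII (Roman numeral) → 1000 + 500 + 100 + 100 + 40 + 1 + 1 + 1 = 1743 (decimal)
Convert 0b110010010010 (binary) → 2048 + 1024 + 128 + 16 + 2 = 3218 (decimal)
Compute |1743 - 3218| = 1475
1475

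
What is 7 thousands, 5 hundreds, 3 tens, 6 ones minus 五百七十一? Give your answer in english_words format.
Convert 7 thousands, 5 hundreds, 3 tens, 6 ones (place-value notation) → 7×1000 + 5×100 + 3×10 + 6 = 7536 (decimal)
Convert 五百七十一 (Chinese numeral) → 5×100 + 7×10 + 1 = 571 (decimal)
Compute 7536 - 571 = 6965
Convert 6965 (decimal) → 6965 = 6×1000 + 9×100 + 65 → six thousand nine hundred sixty-five (English words)
six thousand nine hundred sixty-five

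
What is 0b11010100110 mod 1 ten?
Convert 0b11010100110 (binary) → 1024 + 512 + 128 + 32 + 4 + 2 = 1702 (decimal)
Convert 1 ten (place-value notation) → 1×10 = 10 (decimal)
Compute 1702 mod 10 = 2
2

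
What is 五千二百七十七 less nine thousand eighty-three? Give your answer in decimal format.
Convert 五千二百七十七 (Chinese numeral) → 5×1000 + 2×100 + 7×10 + 7 = 5277 (decimal)
Convert nine thousand eighty-three (English words) → 9×1000 + 83 = 9083 (decimal)
Compute 5277 - 9083 = -3806
-3806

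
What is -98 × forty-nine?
Convert forty-nine (English words) → 49 (decimal)
Compute -98 × 49 = -4802
-4802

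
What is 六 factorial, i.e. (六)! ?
Convert 六 (Chinese numeral) → 6 (decimal)
Compute 6! = 720
720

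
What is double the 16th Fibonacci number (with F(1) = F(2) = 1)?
The 16th Fibonacci number (with F(1) = F(2) = 1) = 987
Compute 987 × 2 = 1974
1974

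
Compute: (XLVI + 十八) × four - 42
Convert XLVI (Roman numeral) → 40 + 5 + 1 = 46 (decimal)
Convert 十八 (Chinese numeral) → 1×10 + 8 = 18 (decimal)
Convert four (English words) → 4 (decimal)
Expression in decimal: (46 + 18) × 4 - 42
Parentheses first: 46 + 18 = 64
Multiply: 64 × 4 = 256
Subtract: 256 - 42 = 214
214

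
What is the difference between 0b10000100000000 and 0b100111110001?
Convert 0b10000100000000 (binary) → 8192 + 256 = 8448 (decimal)
Convert 0b100111110001 (binary) → 2048 + 256 + 128 + 64 + 32 + 16 + 1 = 2545 (decimal)
Difference: |8448 - 2545| = 5903
5903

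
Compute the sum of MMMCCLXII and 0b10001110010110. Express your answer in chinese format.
Convert MMMCCLXII (Roman numeral) → 1000 + 1000 + 1000 + 100 + 100 + 50 + 10 + 1 + 1 = 3262 (decimal)
Convert 0b10001110010110 (binary) → 8192 + 512 + 256 + 128 + 16 + 4 + 2 = 9110 (decimal)
Compute 3262 + 9110 = 12372
Convert 12372 (decimal) → 12372 = 1×10000 + 2×1000 + 3×100 + 7×10 + 2 → 一万二千三百七十二 (Chinese numeral)
一万二千三百七十二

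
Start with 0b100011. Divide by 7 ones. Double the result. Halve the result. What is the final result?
Convert 0b100011 (binary) → 32 + 2 + 1 = 35 (decimal)
Start: 35
Convert 7 ones (place-value notation) → 7 (decimal)
35 ÷ 7 = 5
5 × 2 = 10
10 ÷ 2 = 5
5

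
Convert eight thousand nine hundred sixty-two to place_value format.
Convert eight thousand nine hundred sixty-two (English words) → 8×1000 + 9×100 + 62 = 8962 (decimal)
Convert 8962 (decimal) → 8962 = 8×1000 + 9×100 + 6×10 + 2 → 8 thousands, 9 hundreds, 6 tens, 2 ones (place-value notation)
8 thousands, 9 hundreds, 6 tens, 2 ones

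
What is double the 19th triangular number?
The 19th triangular number = 19×20/2 = 190
Compute 190 × 2 = 380
380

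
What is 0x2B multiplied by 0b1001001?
Convert 0x2B (hexadecimal) → 2×16 + 11 = 43 (decimal)
Convert 0b1001001 (binary) → 64 + 8 + 1 = 73 (decimal)
Compute 43 × 73 = 3139
3139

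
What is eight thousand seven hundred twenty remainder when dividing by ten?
Convert eight thousand seven hundred twenty (English words) → 8×1000 + 7×100 + 20 = 8720 (decimal)
Convert ten (English words) → 10 (decimal)
Compute 8720 mod 10 = 0
0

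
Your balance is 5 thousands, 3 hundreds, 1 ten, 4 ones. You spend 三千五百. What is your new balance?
Convert 5 thousands, 3 hundreds, 1 ten, 4 ones (place-value notation) → 5×1000 + 3×100 + 1×10 + 4 = 5314 (decimal)
Convert 三千五百 (Chinese numeral) → 3×1000 + 5×100 = 3500 (decimal)
Compute 5314 - 3500 = 1814
1814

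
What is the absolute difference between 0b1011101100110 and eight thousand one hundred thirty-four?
Convert 0b1011101100110 (binary) → 4096 + 1024 + 512 + 256 + 64 + 32 + 4 + 2 = 5990 (decimal)
Convert eight thousand one hundred thirty-four (English words) → 8×1000 + 1×100 + 34 = 8134 (decimal)
Compute |5990 - 8134| = 2144
2144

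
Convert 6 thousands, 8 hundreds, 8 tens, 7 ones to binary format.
Convert 6 thousands, 8 hundreds, 8 tens, 7 ones (place-value notation) → 6×1000 + 8×100 + 8×10 + 7 = 6887 (decimal)
Convert 6887 (decimal) → 6887 = 4096 + 2048 + 512 + 128 + 64 + 32 + 4 + 2 + 1 → 0b1101011100111 (binary)
0b1101011100111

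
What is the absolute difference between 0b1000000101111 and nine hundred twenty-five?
Convert 0b1000000101111 (binary) → 4096 + 32 + 8 + 4 + 2 + 1 = 4143 (decimal)
Convert nine hundred twenty-five (English words) → 9×100 + 25 = 925 (decimal)
Compute |4143 - 925| = 3218
3218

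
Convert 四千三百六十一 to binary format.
Convert 四千三百六十一 (Chinese numeral) → 4×1000 + 3×100 + 6×10 + 1 = 4361 (decimal)
Convert 4361 (decimal) → 4361 = 4096 + 256 + 8 + 1 → 0b1000100001001 (binary)
0b1000100001001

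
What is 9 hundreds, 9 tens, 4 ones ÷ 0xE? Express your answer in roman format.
Convert 9 hundreds, 9 tens, 4 ones (place-value notation) → 9×100 + 9×10 + 4 = 994 (decimal)
Convert 0xE (hexadecimal) → 14 (decimal)
Compute 994 ÷ 14 = 71
Convert 71 (decimal) → 71 = 50 + 10 + 10 + 1 → LXXI (Roman numeral)
LXXI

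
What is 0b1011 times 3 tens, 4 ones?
Convert 0b1011 (binary) → 8 + 2 + 1 = 11 (decimal)
Convert 3 tens, 4 ones (place-value notation) → 3×10 + 4 = 34 (decimal)
Compute 11 × 34 = 374
374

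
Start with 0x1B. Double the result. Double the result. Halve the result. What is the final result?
Convert 0x1B (hexadecimal) → 1×16 + 11 = 27 (decimal)
Start: 27
27 × 2 = 54
54 × 2 = 108
108 ÷ 2 = 54
54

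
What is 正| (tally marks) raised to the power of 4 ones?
Convert 正| (tally marks) → 5 + 1 = 6 (decimal)
Convert 4 ones (place-value notation) → 4 (decimal)
Compute 6 ^ 4 = 1296
1296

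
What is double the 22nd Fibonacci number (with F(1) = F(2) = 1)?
The 22nd Fibonacci number (with F(1) = F(2) = 1) = 17711
Compute 17711 × 2 = 35422
35422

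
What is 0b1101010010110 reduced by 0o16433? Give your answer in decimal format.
Convert 0b1101010010110 (binary) → 4096 + 2048 + 512 + 128 + 16 + 4 + 2 = 6806 (decimal)
Convert 0o16433 (octal) → 1×4096 + 6×512 + 4×64 + 3×8 + 3 = 7451 (decimal)
Compute 6806 - 7451 = -645
-645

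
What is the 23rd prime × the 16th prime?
Convert the 23rd prime (prime index) → 83 (decimal)
Convert the 16th prime (prime index) → 53 (decimal)
Compute 83 × 53 = 4399
4399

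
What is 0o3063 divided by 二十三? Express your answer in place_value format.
Convert 0o3063 (octal) → 3×512 + 6×8 + 3 = 1587 (decimal)
Convert 二十三 (Chinese numeral) → 2×10 + 3 = 23 (decimal)
Compute 1587 ÷ 23 = 69
Convert 69 (decimal) → 69 = 6×10 + 9 → 6 tens, 9 ones (place-value notation)
6 tens, 9 ones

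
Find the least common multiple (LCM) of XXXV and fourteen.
Convert XXXV (Roman numeral) → 10 + 10 + 10 + 5 = 35 (decimal)
Convert fourteen (English words) → 14 (decimal)
Compute lcm(35, 14) = 70
70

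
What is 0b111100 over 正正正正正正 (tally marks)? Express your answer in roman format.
Convert 0b111100 (binary) → 32 + 16 + 8 + 4 = 60 (decimal)
Convert 正正正正正正 (tally marks) → 5 + 5 + 5 + 5 + 5 + 5 = 30 (decimal)
Compute 60 ÷ 30 = 2
Convert 2 (decimal) → 2 = 1 + 1 → II (Roman numeral)
II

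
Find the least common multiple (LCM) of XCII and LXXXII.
Convert XCII (Roman numeral) → 90 + 1 + 1 = 92 (decimal)
Convert LXXXII (Roman numeral) → 50 + 10 + 10 + 10 + 1 + 1 = 82 (decimal)
Compute lcm(92, 82) = 3772
3772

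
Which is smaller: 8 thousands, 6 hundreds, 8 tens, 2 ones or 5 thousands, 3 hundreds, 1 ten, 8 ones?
Convert 8 thousands, 6 hundreds, 8 tens, 2 ones (place-value notation) → 8×1000 + 6×100 + 8×10 + 2 = 8682 (decimal)
Convert 5 thousands, 3 hundreds, 1 ten, 8 ones (place-value notation) → 5×1000 + 3×100 + 1×10 + 8 = 5318 (decimal)
Compare 8682 vs 5318: smaller = 5318
5318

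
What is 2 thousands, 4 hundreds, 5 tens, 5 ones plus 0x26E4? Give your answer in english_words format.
Convert 2 thousands, 4 hundreds, 5 tens, 5 ones (place-value notation) → 2×1000 + 4×100 + 5×10 + 5 = 2455 (decimal)
Convert 0x26E4 (hexadecimal) → 2×4096 + 6×256 + 14×16 + 4 = 9956 (decimal)
Compute 2455 + 9956 = 12411
Convert 12411 (decimal) → 12411 = 12×1000 + 4×100 + 11 → twelve thousand four hundred eleven (English words)
twelve thousand four hundred eleven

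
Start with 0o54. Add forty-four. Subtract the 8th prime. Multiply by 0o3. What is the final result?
Convert 0o54 (octal) → 5×8 + 4 = 44 (decimal)
Start: 44
Convert forty-four (English words) → 44 (decimal)
44 + 44 = 88
Convert the 8th prime (prime index) → 19 (decimal)
88 - 19 = 69
Convert 0o3 (octal) → 3 (decimal)
69 × 3 = 207
207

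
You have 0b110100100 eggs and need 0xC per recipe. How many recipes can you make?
Convert 0b110100100 (binary) → 256 + 128 + 32 + 4 = 420 (decimal)
Convert 0xC (hexadecimal) → 12 (decimal)
Compute 420 ÷ 12 = 35
35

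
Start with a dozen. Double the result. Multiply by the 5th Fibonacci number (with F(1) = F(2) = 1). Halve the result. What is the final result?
Convert a dozen (colloquial) → 12 (decimal)
Start: 12
12 × 2 = 24
Convert the 5th Fibonacci number (with F(1) = F(2) = 1) (Fibonacci index) → 1, 1, 2, 3, 5 → 5 (decimal)
24 × 5 = 120
120 ÷ 2 = 60
60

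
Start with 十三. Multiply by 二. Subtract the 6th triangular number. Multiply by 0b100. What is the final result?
Convert 十三 (Chinese numeral) → 1×10 + 3 = 13 (decimal)
Start: 13
Convert 二 (Chinese numeral) → 2 (decimal)
13 × 2 = 26
Convert the 6th triangular number (triangular index) → 6×7/2 = 21 (decimal)
26 - 21 = 5
Convert 0b100 (binary) → 4 (decimal)
5 × 4 = 20
20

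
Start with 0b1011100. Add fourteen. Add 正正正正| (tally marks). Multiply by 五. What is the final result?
Convert 0b1011100 (binary) → 64 + 16 + 8 + 4 = 92 (decimal)
Start: 92
Convert fourteen (English words) → 14 (decimal)
92 + 14 = 106
Convert 正正正正| (tally marks) → 5 + 5 + 5 + 5 + 1 = 21 (decimal)
106 + 21 = 127
Convert 五 (Chinese numeral) → 5 (decimal)
127 × 5 = 635
635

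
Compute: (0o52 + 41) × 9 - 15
Convert 0o52 (octal) → 5×8 + 2 = 42 (decimal)
Expression in decimal: (42 + 41) × 9 - 15
Parentheses first: 42 + 41 = 83
Multiply: 83 × 9 = 747
Subtract: 747 - 15 = 732
732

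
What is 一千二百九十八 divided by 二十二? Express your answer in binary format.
Convert 一千二百九十八 (Chinese numeral) → 1×1000 + 2×100 + 9×10 + 8 = 1298 (decimal)
Convert 二十二 (Chinese numeral) → 2×10 + 2 = 22 (decimal)
Compute 1298 ÷ 22 = 59
Convert 59 (decimal) → 59 = 32 + 16 + 8 + 2 + 1 → 0b111011 (binary)
0b111011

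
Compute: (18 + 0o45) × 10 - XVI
Convert 0o45 (octal) → 4×8 + 5 = 37 (decimal)
Convert XVI (Roman numeral) → 10 + 5 + 1 = 16 (decimal)
Expression in decimal: (18 + 37) × 10 - 16
Parentheses first: 18 + 37 = 55
Multiply: 55 × 10 = 550
Subtract: 550 - 16 = 534
534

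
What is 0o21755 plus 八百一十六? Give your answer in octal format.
Convert 0o21755 (octal) → 2×4096 + 1×512 + 7×64 + 5×8 + 5 = 9197 (decimal)
Convert 八百一十六 (Chinese numeral) → 8×100 + 1×10 + 6 = 816 (decimal)
Compute 9197 + 816 = 10013
Convert 10013 (decimal) → 10013 = 2×4096 + 3×512 + 4×64 + 3×8 + 5 → 0o23435 (octal)
0o23435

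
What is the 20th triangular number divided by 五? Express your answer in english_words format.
Convert the 20th triangular number (triangular index) → 20×21/2 = 210 (decimal)
Convert 五 (Chinese numeral) → 5 (decimal)
Compute 210 ÷ 5 = 42
Convert 42 (decimal) → forty-two (English words)
forty-two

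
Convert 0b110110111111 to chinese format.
Convert 0b110110111111 (binary) → 2048 + 1024 + 256 + 128 + 32 + 16 + 8 + 4 + 2 + 1 = 3519 (decimal)
Convert 3519 (decimal) → 3519 = 3×1000 + 5×100 + 1×10 + 9 → 三千五百一十九 (Chinese numeral)
三千五百一十九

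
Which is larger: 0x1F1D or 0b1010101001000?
Convert 0x1F1D (hexadecimal) → 1×4096 + 15×256 + 1×16 + 13 = 7965 (decimal)
Convert 0b1010101001000 (binary) → 4096 + 1024 + 256 + 64 + 8 = 5448 (decimal)
Compare 7965 vs 5448: larger = 7965
7965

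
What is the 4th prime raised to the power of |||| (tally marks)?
Convert the 4th prime (prime index) → 7 (decimal)
Convert |||| (tally marks) → 4 (decimal)
Compute 7 ^ 4 = 2401
2401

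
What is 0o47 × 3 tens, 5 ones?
Convert 0o47 (octal) → 4×8 + 7 = 39 (decimal)
Convert 3 tens, 5 ones (place-value notation) → 3×10 + 5 = 35 (decimal)
Compute 39 × 35 = 1365
1365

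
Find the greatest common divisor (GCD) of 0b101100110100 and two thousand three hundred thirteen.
Convert 0b101100110100 (binary) → 2048 + 512 + 256 + 32 + 16 + 4 = 2868 (decimal)
Convert two thousand three hundred thirteen (English words) → 2×1000 + 3×100 + 13 = 2313 (decimal)
Compute gcd(2868, 2313) = 3
3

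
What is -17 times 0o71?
Convert 0o71 (octal) → 7×8 + 1 = 57 (decimal)
Compute -17 × 57 = -969
-969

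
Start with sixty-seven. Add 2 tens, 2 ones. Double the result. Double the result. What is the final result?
Convert sixty-seven (English words) → 67 (decimal)
Start: 67
Convert 2 tens, 2 ones (place-value notation) → 2×10 + 2 = 22 (decimal)
67 + 22 = 89
89 × 2 = 178
178 × 2 = 356
356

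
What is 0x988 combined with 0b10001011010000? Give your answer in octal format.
Convert 0x988 (hexadecimal) → 9×256 + 8×16 + 8 = 2440 (decimal)
Convert 0b10001011010000 (binary) → 8192 + 512 + 128 + 64 + 16 = 8912 (decimal)
Compute 2440 + 8912 = 11352
Convert 11352 (decimal) → 11352 = 2×4096 + 6×512 + 1×64 + 3×8 → 0o26130 (octal)
0o26130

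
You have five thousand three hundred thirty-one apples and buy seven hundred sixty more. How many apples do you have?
Convert five thousand three hundred thirty-one (English words) → 5×1000 + 3×100 + 31 = 5331 (decimal)
Convert seven hundred sixty (English words) → 7×100 + 60 = 760 (decimal)
Compute 5331 + 760 = 6091
6091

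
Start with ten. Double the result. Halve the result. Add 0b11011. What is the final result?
Convert ten (English words) → 10 (decimal)
Start: 10
10 × 2 = 20
20 ÷ 2 = 10
Convert 0b11011 (binary) → 16 + 8 + 2 + 1 = 27 (decimal)
10 + 27 = 37
37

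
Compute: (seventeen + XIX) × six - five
Convert seventeen (English words) → 17 (decimal)
Convert XIX (Roman numeral) → 10 + 9 = 19 (decimal)
Convert six (English words) → 6 (decimal)
Convert five (English words) → 5 (decimal)
Expression in decimal: (17 + 19) × 6 - 5
Parentheses first: 17 + 19 = 36
Multiply: 36 × 6 = 216
Subtract: 216 - 5 = 211
211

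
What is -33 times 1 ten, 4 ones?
Convert 1 ten, 4 ones (place-value notation) → 1×10 + 4 = 14 (decimal)
Compute -33 × 14 = -462
-462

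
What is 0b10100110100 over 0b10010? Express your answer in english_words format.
Convert 0b10100110100 (binary) → 1024 + 256 + 32 + 16 + 4 = 1332 (decimal)
Convert 0b10010 (binary) → 16 + 2 = 18 (decimal)
Compute 1332 ÷ 18 = 74
Convert 74 (decimal) → seventy-four (English words)
seventy-four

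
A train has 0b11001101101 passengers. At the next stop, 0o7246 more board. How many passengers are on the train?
Convert 0b11001101101 (binary) → 1024 + 512 + 64 + 32 + 8 + 4 + 1 = 1645 (decimal)
Convert 0o7246 (octal) → 7×512 + 2×64 + 4×8 + 6 = 3750 (decimal)
Compute 1645 + 3750 = 5395
5395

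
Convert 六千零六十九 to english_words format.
Convert 六千零六十九 (Chinese numeral) → 6×1000 + 6×10 + 9 = 6069 (decimal)
Convert 6069 (decimal) → 6069 = 6×1000 + 69 → six thousand sixty-nine (English words)
six thousand sixty-nine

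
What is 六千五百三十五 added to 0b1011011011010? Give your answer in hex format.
Convert 六千五百三十五 (Chinese numeral) → 6×1000 + 5×100 + 3×10 + 5 = 6535 (decimal)
Convert 0b1011011011010 (binary) → 4096 + 1024 + 512 + 128 + 64 + 16 + 8 + 2 = 5850 (decimal)
Compute 6535 + 5850 = 12385
Convert 12385 (decimal) → 12385 = 3×4096 + 6×16 + 1 → 0x3061 (hexadecimal)
0x3061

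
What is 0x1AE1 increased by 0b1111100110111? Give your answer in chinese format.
Convert 0x1AE1 (hexadecimal) → 1×4096 + 10×256 + 14×16 + 1 = 6881 (decimal)
Convert 0b1111100110111 (binary) → 4096 + 2048 + 1024 + 512 + 256 + 32 + 16 + 4 + 2 + 1 = 7991 (decimal)
Compute 6881 + 7991 = 14872
Convert 14872 (decimal) → 14872 = 1×10000 + 4×1000 + 8×100 + 7×10 + 2 → 一万四千八百七十二 (Chinese numeral)
一万四千八百七十二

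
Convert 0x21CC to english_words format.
Convert 0x21CC (hexadecimal) → 2×4096 + 1×256 + 12×16 + 12 = 8652 (decimal)
Convert 8652 (decimal) → 8652 = 8×1000 + 6×100 + 52 → eight thousand six hundred fifty-two (English words)
eight thousand six hundred fifty-two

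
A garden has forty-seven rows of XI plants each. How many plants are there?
Convert XI (Roman numeral) → 10 + 1 = 11 (decimal)
Convert forty-seven (English words) → 47 (decimal)
Compute 11 × 47 = 517
517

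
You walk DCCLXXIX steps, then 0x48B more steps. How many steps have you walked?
Convert DCCLXXIX (Roman numeral) → 500 + 100 + 100 + 50 + 10 + 10 + 9 = 779 (decimal)
Convert 0x48B (hexadecimal) → 4×256 + 8×16 + 11 = 1163 (decimal)
Compute 779 + 1163 = 1942
1942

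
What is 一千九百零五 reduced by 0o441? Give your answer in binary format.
Convert 一千九百零五 (Chinese numeral) → 1×1000 + 9×100 + 5 = 1905 (decimal)
Convert 0o441 (octal) → 4×64 + 4×8 + 1 = 289 (decimal)
Compute 1905 - 289 = 1616
Convert 1616 (decimal) → 1616 = 1024 + 512 + 64 + 16 → 0b11001010000 (binary)
0b11001010000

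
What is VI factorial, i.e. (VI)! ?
Convert VI (Roman numeral) → 5 + 1 = 6 (decimal)
Compute 6! = 720
720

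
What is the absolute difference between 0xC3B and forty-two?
Convert 0xC3B (hexadecimal) → 12×256 + 3×16 + 11 = 3131 (decimal)
Convert forty-two (English words) → 42 (decimal)
Compute |3131 - 42| = 3089
3089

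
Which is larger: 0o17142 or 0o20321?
Convert 0o17142 (octal) → 1×4096 + 7×512 + 1×64 + 4×8 + 2 = 7778 (decimal)
Convert 0o20321 (octal) → 2×4096 + 3×64 + 2×8 + 1 = 8401 (decimal)
Compare 7778 vs 8401: larger = 8401
8401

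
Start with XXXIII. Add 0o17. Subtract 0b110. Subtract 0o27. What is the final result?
Convert XXXIII (Roman numeral) → 10 + 10 + 10 + 1 + 1 + 1 = 33 (decimal)
Start: 33
Convert 0o17 (octal) → 1×8 + 7 = 15 (decimal)
33 + 15 = 48
Convert 0b110 (binary) → 4 + 2 = 6 (decimal)
48 - 6 = 42
Convert 0o27 (octal) → 2×8 + 7 = 23 (decimal)
42 - 23 = 19
19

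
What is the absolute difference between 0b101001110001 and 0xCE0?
Convert 0b101001110001 (binary) → 2048 + 512 + 64 + 32 + 16 + 1 = 2673 (decimal)
Convert 0xCE0 (hexadecimal) → 12×256 + 14×16 = 3296 (decimal)
Compute |2673 - 3296| = 623
623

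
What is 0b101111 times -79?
Convert 0b101111 (binary) → 32 + 8 + 4 + 2 + 1 = 47 (decimal)
Compute 47 × -79 = -3713
-3713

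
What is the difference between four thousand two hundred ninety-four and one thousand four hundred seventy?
Convert four thousand two hundred ninety-four (English words) → 4×1000 + 2×100 + 94 = 4294 (decimal)
Convert one thousand four hundred seventy (English words) → 1×1000 + 4×100 + 70 = 1470 (decimal)
Difference: |4294 - 1470| = 2824
2824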